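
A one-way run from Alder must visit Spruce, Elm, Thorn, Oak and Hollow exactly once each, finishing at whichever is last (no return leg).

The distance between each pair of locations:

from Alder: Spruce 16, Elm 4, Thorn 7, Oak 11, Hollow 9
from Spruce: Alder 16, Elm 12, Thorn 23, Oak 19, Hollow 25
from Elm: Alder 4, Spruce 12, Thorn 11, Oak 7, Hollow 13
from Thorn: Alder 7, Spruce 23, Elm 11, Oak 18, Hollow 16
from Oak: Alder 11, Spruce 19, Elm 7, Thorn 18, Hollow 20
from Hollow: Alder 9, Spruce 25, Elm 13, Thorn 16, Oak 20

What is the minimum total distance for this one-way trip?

There are 5! = 120 possible orderings.
Alder - Spruce - Elm - Thorn - Oak - Hollow: 16+12+11+18+20 = 77
Alder - Spruce - Elm - Thorn - Hollow - Oak: 16+12+11+16+20 = 75
Alder - Spruce - Elm - Oak - Thorn - Hollow: 16+12+7+18+16 = 69
Alder - Spruce - Elm - Oak - Hollow - Thorn: 16+12+7+20+16 = 71
Alder - Spruce - Elm - Hollow - Thorn - Oak: 16+12+13+16+18 = 75
Alder - Spruce - Elm - Hollow - Oak - Thorn: 16+12+13+20+18 = 79
Alder - Spruce - Thorn - Elm - Oak - Hollow: 16+23+11+7+20 = 77
Alder - Spruce - Thorn - Elm - Hollow - Oak: 16+23+11+13+20 = 83
Alder - Spruce - Thorn - Oak - Elm - Hollow: 16+23+18+7+13 = 77
Alder - Spruce - Thorn - Oak - Hollow - Elm: 16+23+18+20+13 = 90
Alder - Spruce - Thorn - Hollow - Elm - Oak: 16+23+16+13+7 = 75
Alder - Spruce - Thorn - Hollow - Oak - Elm: 16+23+16+20+7 = 82
Alder - Spruce - Oak - Elm - Thorn - Hollow: 16+19+7+11+16 = 69
Alder - Spruce - Oak - Elm - Hollow - Thorn: 16+19+7+13+16 = 71
… (106 more)
Alder - Thorn - Hollow - Elm - Oak - Spruce: 7+16+13+7+19 = 62  ← best
The minimum is 62.
One shortest path: Alder → Thorn → Hollow → Elm → Oak → Spruce.

Minimum one-way distance = 62.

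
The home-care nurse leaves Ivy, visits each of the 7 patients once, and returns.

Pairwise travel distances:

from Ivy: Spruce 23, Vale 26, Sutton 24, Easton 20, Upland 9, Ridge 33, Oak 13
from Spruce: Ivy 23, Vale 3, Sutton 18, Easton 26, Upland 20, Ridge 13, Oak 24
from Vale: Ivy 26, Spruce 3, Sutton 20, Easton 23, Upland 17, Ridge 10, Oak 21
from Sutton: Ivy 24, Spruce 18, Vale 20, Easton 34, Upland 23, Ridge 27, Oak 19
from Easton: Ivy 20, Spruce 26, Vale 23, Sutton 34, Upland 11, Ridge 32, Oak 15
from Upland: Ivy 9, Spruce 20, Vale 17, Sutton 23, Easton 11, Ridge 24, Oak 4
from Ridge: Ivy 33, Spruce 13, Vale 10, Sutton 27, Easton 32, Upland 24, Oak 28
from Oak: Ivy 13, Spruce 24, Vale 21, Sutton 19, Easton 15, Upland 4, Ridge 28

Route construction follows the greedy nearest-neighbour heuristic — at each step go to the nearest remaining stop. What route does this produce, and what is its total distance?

Total distance 118 via the nearest-neighbour route Ivy → Upland → Oak → Easton → Vale → Spruce → Ridge → Sutton → Ivy.

From Ivy: distances to unvisited — Upland=9, Oak=13, Easton=20, Spruce=23, Sutton=24, Vale=26, Ridge=33. Nearest is Upland (9).
From Upland: distances to unvisited — Oak=4, Easton=11, Vale=17, Spruce=20, Sutton=23, Ridge=24. Nearest is Oak (4).
From Oak: distances to unvisited — Easton=15, Sutton=19, Vale=21, Spruce=24, Ridge=28. Nearest is Easton (15).
From Easton: distances to unvisited — Vale=23, Spruce=26, Ridge=32, Sutton=34. Nearest is Vale (23).
From Vale: distances to unvisited — Spruce=3, Ridge=10, Sutton=20. Nearest is Spruce (3).
From Spruce: distances to unvisited — Ridge=13, Sutton=18. Nearest is Ridge (13).
From Ridge: distances to unvisited — Sutton=27. Nearest is Sutton (27).
Return Sutton→Ivy: 24.
Total = 9 + 4 + 15 + 23 + 3 + 13 + 27 + 24 = 118.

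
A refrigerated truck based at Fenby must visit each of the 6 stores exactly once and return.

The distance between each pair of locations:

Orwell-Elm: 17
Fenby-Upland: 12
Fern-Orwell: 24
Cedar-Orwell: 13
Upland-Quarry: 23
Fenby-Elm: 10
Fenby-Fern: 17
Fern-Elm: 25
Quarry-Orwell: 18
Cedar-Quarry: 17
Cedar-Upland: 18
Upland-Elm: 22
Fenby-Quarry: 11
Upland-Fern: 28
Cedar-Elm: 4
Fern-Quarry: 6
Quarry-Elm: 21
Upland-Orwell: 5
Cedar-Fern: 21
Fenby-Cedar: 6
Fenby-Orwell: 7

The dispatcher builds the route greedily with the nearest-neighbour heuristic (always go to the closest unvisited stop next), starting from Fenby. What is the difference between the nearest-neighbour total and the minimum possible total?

The nearest-neighbour route is 2 longer than optimal.

Fenby: Cedar=6, Orwell=7, Elm=10, Quarry=11, Upland=12, Fern=17 ⇒ Cedar
Cedar: Elm=4, Orwell=13, Quarry=17, Upland=18, Fern=21 ⇒ Elm
Elm: Orwell=17, Quarry=21, Upland=22, Fern=25 ⇒ Orwell
Orwell: Upland=5, Quarry=18, Fern=24 ⇒ Upland
Upland: Quarry=23, Fern=28 ⇒ Quarry
Quarry: Fern=6 ⇒ Fern
NN route Fenby → Cedar → Elm → Orwell → Upland → Quarry → Fern → Fenby costs 78.
Optimal: Fenby → Cedar → Elm → Fern → Quarry → Upland → Orwell → Fenby costs 76 (by enumerating all 360 distinct tours).
Excess = 78 − 76 = 2.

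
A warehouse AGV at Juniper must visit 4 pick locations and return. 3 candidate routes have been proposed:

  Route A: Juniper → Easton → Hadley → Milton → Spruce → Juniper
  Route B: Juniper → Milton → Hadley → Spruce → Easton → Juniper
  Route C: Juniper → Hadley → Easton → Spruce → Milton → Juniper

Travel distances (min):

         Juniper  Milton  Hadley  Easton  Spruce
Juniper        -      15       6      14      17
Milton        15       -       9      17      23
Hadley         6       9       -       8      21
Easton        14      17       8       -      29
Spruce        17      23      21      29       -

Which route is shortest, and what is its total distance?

71 min — Route A is the shortest.

Route A: 14 + 8 + 9 + 23 + 17 = 71
Route B: 15 + 9 + 21 + 29 + 14 = 88
Route C: 6 + 8 + 29 + 23 + 15 = 81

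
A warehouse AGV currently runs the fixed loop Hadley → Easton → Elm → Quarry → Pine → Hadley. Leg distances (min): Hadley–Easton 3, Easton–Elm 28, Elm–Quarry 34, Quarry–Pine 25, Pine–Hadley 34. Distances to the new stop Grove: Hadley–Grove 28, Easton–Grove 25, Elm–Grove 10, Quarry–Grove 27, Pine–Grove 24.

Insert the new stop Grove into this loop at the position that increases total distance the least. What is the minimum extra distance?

Insertion cost between consecutive stops i–j is d(i,Grove) + d(Grove,j) − d(i,j):
  between Hadley and Easton: 28 + 25 − 3 = 50
  between Easton and Elm: 25 + 10 − 28 = 7
  between Elm and Quarry: 10 + 27 − 34 = 3
  between Quarry and Pine: 27 + 24 − 25 = 26
  between Pine and Hadley: 24 + 28 − 34 = 18
Cheapest insertion is between Elm and Quarry, adding 3.
New total = 124 + 3 = 127.

Minimum extra distance: 3 min, inserting Grove between Elm and Quarry.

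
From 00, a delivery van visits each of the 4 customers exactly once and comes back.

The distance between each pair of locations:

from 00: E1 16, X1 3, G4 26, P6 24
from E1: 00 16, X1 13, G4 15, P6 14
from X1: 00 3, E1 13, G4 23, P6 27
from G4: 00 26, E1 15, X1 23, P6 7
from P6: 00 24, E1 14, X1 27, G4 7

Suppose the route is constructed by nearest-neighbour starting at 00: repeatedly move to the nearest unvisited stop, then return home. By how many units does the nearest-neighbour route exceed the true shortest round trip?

From 00: X1=3, E1=16, P6=24, G4=26 → choose X1 (3).
From X1: E1=13, G4=23, P6=27 → choose E1 (13).
From E1: P6=14, G4=15 → choose P6 (14).
From P6: G4=7 → choose G4 (7).
NN route 00 → X1 → E1 → P6 → G4 → 00 costs 63.
Optimal: 00 → X1 → E1 → G4 → P6 → 00 costs 62 (by enumerating all 12 distinct tours).
Excess = 63 − 62 = 1.

Excess over optimum: 1.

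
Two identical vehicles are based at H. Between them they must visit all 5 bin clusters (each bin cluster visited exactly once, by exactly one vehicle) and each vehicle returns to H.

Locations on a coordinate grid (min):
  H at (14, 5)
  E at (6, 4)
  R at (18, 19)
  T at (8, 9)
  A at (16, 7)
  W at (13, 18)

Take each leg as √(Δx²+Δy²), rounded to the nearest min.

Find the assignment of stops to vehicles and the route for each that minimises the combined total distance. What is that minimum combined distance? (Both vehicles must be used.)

49 min — the smallest possible combined total.

There are 2^4 − 1 = 15 ways to divide the 5 stops into two non-empty groups. For each, the best each vehicle can do is its own shortest tour through its group:
  {E} + {R, T, A, W}: 16 + 37 = 53
  {R} + {E, T, A, W}: 30 + 37 = 67
  {E, R} + {T, A, W}: 42 + 31 = 73
  {T} + {E, R, A, W}: 14 + 44 = 58
  {E, T} + {R, A, W}: 20 + 33 = 53
  {R, T} + {E, A, W}: 36 + 38 = 74
  … (15 splits in total)
  {A} + {E, R, T, W}: 6 + 43 = 49  ← best
Best: vehicle 1 H → A → H = 6; vehicle 2 H → E → T → W → R → H = 43; combined 49.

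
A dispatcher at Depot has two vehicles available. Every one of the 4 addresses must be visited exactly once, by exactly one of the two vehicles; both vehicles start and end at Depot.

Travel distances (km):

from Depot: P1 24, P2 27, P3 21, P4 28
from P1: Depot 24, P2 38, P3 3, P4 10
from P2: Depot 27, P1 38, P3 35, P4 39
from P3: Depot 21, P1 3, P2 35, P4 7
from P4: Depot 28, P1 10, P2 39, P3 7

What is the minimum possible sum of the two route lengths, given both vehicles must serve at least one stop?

Try each way of splitting the stops between the two vehicles (each non-empty) and, for each split, find the best tour for each vehicle:
  {P1} + {P2, P3, P4}: 48 + 94 = 142
  {P2} + {P1, P3, P4}: 54 + 62 = 116
  {P1, P2} + {P3, P4}: 89 + 56 = 145
  {P3} + {P1, P2, P4}: 42 + 100 = 142
  {P1, P3} + {P2, P4}: 48 + 94 = 142
  {P2, P3} + {P1, P4}: 83 + 62 = 145
  … (7 splits in total)
Best: vehicle 1 Depot → P2 → Depot = 54; vehicle 2 Depot → P1 → P3 → P4 → Depot = 62; combined 116.

116 km — the smallest possible combined total.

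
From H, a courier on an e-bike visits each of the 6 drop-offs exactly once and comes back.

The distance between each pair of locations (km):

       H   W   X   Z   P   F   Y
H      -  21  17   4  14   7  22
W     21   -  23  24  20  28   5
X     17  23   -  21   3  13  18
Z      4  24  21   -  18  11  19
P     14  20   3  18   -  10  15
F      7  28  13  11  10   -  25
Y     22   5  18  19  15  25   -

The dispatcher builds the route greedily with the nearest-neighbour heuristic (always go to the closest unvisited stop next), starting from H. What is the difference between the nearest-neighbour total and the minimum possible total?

Excess over optimum: 1 km.

From H: Z=4, F=7, P=14, X=17, W=21, Y=22 → choose Z (4).
From Z: F=11, P=18, Y=19, X=21, W=24 → choose F (11).
From F: P=10, X=13, Y=25, W=28 → choose P (10).
From P: X=3, Y=15, W=20 → choose X (3).
From X: Y=18, W=23 → choose Y (18).
From Y: W=5 → choose W (5).
NN route H → Z → F → P → X → Y → W → H costs 72.
Optimal: H → Z → W → Y → X → P → F → H costs 71 (by enumerating all 360 distinct tours).
Excess = 72 − 71 = 1.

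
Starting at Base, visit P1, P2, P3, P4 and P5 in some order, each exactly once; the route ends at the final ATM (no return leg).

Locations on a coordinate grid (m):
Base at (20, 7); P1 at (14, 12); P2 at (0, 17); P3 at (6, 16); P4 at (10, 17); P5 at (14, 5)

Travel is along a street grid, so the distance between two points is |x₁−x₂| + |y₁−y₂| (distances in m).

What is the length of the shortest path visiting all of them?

There are 5! = 120 possible orderings.
Base - P1 - P2 - P3 - P4 - P5: 11+19+7+5+16 = 58
Base - P1 - P2 - P3 - P5 - P4: 11+19+7+19+16 = 72
Base - P1 - P2 - P4 - P3 - P5: 11+19+10+5+19 = 64
Base - P1 - P2 - P4 - P5 - P3: 11+19+10+16+19 = 75
Base - P1 - P2 - P5 - P3 - P4: 11+19+26+19+5 = 80
Base - P1 - P2 - P5 - P4 - P3: 11+19+26+16+5 = 77
Base - P1 - P3 - P2 - P4 - P5: 11+12+7+10+16 = 56
Base - P1 - P3 - P2 - P5 - P4: 11+12+7+26+16 = 72
Base - P1 - P3 - P4 - P2 - P5: 11+12+5+10+26 = 64
Base - P1 - P3 - P4 - P5 - P2: 11+12+5+16+26 = 70
Base - P1 - P3 - P5 - P2 - P4: 11+12+19+26+10 = 78
Base - P1 - P3 - P5 - P4 - P2: 11+12+19+16+10 = 68
Base - P1 - P4 - P2 - P3 - P5: 11+9+10+7+19 = 56
Base - P1 - P4 - P2 - P5 - P3: 11+9+10+26+19 = 75
… (106 more)
Base - P5 - P1 - P4 - P3 - P2: 8+7+9+5+7 = 36  ← best
The minimum is 36.
One shortest path: Base → P5 → P1 → P4 → P3 → P2.

36 m — the minimum one-way total.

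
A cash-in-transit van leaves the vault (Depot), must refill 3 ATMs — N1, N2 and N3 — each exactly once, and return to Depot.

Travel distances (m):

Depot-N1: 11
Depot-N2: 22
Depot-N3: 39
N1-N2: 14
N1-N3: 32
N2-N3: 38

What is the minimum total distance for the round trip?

Minimum total distance: 102 m.

With 3 stops there are 3!/2 = 3 distinct round trips (a route and its reverse cost the same).
Depot → N1 → N2 → N3 → Depot: 11+14+38+39 = 102
Depot → N1 → N3 → N2 → Depot: 11+32+38+22 = 103
Depot → N2 → N1 → N3 → Depot: 22+14+32+39 = 107
The minimum is 102.
One optimal route: Depot → N1 → N2 → N3 → Depot (or its reverse).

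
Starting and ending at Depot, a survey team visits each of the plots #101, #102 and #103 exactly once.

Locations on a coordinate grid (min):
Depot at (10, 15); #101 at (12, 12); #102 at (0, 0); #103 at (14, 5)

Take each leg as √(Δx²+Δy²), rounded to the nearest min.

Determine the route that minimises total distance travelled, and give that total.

There are 3 distinct closed tours to check (reversals are equivalent).
Depot-#101-#102-#103-Depot: 4+17+15+11 = 47
Depot-#101-#103-#102-Depot: 4+7+15+18 = 44
Depot-#102-#101-#103-Depot: 18+17+7+11 = 53
The minimum is 44.
One optimal route: Depot → #101 → #103 → #102 → Depot (or its reverse).

Minimum total distance: 44 min.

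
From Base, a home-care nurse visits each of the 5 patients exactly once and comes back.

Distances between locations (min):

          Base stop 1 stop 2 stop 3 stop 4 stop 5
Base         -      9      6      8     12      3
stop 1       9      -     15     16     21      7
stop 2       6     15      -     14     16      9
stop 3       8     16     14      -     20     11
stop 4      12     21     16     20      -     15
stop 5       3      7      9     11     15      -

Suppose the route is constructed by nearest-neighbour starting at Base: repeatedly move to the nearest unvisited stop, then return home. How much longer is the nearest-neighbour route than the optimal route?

3 min longer than the optimal tour.

Base: stop 5=3, stop 2=6, stop 3=8, stop 1=9, stop 4=12 ⇒ stop 5
stop 5: stop 1=7, stop 2=9, stop 3=11, stop 4=15 ⇒ stop 1
stop 1: stop 2=15, stop 3=16, stop 4=21 ⇒ stop 2
stop 2: stop 3=14, stop 4=16 ⇒ stop 3
stop 3: stop 4=20 ⇒ stop 4
NN route Base → stop 5 → stop 1 → stop 2 → stop 3 → stop 4 → Base costs 71.
Optimal: Base → stop 2 → stop 4 → stop 3 → stop 1 → stop 5 → Base costs 68 (by enumerating all 60 distinct tours).
Excess = 71 − 68 = 3.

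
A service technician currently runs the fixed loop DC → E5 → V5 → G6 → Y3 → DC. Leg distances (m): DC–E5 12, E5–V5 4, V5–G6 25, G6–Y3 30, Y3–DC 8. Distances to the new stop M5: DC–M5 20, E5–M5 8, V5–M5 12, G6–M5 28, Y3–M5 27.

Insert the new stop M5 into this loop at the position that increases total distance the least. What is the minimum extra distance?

Insertion cost between consecutive stops i–j is d(i,M5) + d(M5,j) − d(i,j):
  between DC and E5: 20 + 8 − 12 = 16
  between E5 and V5: 8 + 12 − 4 = 16
  between V5 and G6: 12 + 28 − 25 = 15
  between G6 and Y3: 28 + 27 − 30 = 25
  between Y3 and DC: 27 + 20 − 8 = 39
Cheapest insertion is between V5 and G6, adding 15.
New total = 79 + 15 = 94.

Adding 15 m by placing M5 on the V5–G6 leg.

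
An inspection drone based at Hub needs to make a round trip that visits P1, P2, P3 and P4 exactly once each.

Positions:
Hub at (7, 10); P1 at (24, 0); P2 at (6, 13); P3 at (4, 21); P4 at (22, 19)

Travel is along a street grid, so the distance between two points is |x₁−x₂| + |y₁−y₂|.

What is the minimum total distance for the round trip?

Minimum total distance: 82.

There are 12 distinct closed tours to check (reversals are equivalent).
Hub - P1 - P2 - P3 - P4 - Hub: 27+31+10+20+24 = 112
Hub - P1 - P2 - P4 - P3 - Hub: 27+31+22+20+14 = 114
Hub - P1 - P3 - P2 - P4 - Hub: 27+41+10+22+24 = 124
Hub - P1 - P3 - P4 - P2 - Hub: 27+41+20+22+4 = 114
Hub - P1 - P4 - P2 - P3 - Hub: 27+21+22+10+14 = 94
Hub - P1 - P4 - P3 - P2 - Hub: 27+21+20+10+4 = 82
Hub - P2 - P1 - P3 - P4 - Hub: 4+31+41+20+24 = 120
Hub - P2 - P1 - P4 - P3 - Hub: 4+31+21+20+14 = 90
Hub - P2 - P3 - P1 - P4 - Hub: 4+10+41+21+24 = 100
Hub - P2 - P4 - P1 - P3 - Hub: 4+22+21+41+14 = 102
Hub - P3 - P1 - P2 - P4 - Hub: 14+41+31+22+24 = 132
Hub - P3 - P2 - P1 - P4 - Hub: 14+10+31+21+24 = 100
The minimum is 82.
One optimal route: Hub → P1 → P4 → P3 → P2 → Hub (or its reverse).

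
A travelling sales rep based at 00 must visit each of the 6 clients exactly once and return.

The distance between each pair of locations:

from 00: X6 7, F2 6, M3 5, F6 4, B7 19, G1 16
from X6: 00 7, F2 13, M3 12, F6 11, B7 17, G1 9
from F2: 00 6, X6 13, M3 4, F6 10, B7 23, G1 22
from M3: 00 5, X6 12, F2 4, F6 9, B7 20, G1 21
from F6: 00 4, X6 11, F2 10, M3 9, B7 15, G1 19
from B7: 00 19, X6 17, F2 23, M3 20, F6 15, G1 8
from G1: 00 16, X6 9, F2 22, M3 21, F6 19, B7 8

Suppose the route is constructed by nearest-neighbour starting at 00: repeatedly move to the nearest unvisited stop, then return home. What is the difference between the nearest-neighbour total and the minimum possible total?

Excess over optimum: 8.

00: F6=4, M3=5, F2=6, X6=7, G1=16, B7=19 ⇒ F6
F6: M3=9, F2=10, X6=11, B7=15, G1=19 ⇒ M3
M3: F2=4, X6=12, B7=20, G1=21 ⇒ F2
F2: X6=13, G1=22, B7=23 ⇒ X6
X6: G1=9, B7=17 ⇒ G1
G1: B7=8 ⇒ B7
NN route 00 → F6 → M3 → F2 → X6 → G1 → B7 → 00 costs 66.
Optimal: 00 → X6 → G1 → B7 → F6 → F2 → M3 → 00 costs 58 (by enumerating all 360 distinct tours).
Excess = 66 − 58 = 8.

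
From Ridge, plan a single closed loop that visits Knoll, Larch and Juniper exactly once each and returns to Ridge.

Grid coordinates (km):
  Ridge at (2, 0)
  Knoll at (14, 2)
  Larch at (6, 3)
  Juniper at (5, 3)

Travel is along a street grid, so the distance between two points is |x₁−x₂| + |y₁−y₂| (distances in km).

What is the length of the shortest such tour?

Minimum total distance: 30 km.

Ridge - Knoll - Larch - Juniper - Ridge: 14+9+1+6 = 30
Ridge - Knoll - Juniper - Larch - Ridge: 14+10+1+7 = 32
Ridge - Larch - Knoll - Juniper - Ridge: 7+9+10+6 = 32
The minimum is 30.
One optimal route: Ridge → Knoll → Larch → Juniper → Ridge (or its reverse).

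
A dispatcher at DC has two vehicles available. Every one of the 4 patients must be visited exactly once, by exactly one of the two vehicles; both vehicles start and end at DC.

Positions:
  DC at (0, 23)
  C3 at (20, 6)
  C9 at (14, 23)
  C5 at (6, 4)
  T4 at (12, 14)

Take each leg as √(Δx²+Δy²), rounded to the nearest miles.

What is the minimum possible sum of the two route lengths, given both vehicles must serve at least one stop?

Try each way of splitting the stops between the two vehicles (each non-empty) and, for each split, find the best tour for each vehicle:
  {C3} + {C9, C5, T4}: 52 + 55 = 107
  {C9} + {C3, C5, T4}: 28 + 60 = 88
  {C3, C9} + {C5, T4}: 58 + 47 = 105
  {C5} + {C3, C9, T4}: 40 + 58 = 98
  {C3, C5} + {C9, T4}: 60 + 38 = 98
  {C9, C5} + {C3, T4}: 55 + 52 = 107
  … (7 splits in total)
Best: vehicle 1 DC → C9 → DC = 28; vehicle 2 DC → C5 → C3 → T4 → DC = 60; combined 88.

88 miles — the smallest possible combined total.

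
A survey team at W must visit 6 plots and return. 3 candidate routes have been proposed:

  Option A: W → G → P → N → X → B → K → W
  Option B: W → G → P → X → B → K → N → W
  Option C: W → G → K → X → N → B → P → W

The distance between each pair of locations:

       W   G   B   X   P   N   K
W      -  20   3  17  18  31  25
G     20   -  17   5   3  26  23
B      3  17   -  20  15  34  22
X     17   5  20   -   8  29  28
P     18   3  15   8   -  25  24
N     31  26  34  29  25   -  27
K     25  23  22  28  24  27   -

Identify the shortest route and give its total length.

Option A: 20 + 3 + 25 + 29 + 20 + 22 + 25 = 144
Option B: 20 + 3 + 8 + 20 + 22 + 27 + 31 = 131
Option C: 20 + 23 + 28 + 29 + 34 + 15 + 18 = 167

131 — Option B is the shortest.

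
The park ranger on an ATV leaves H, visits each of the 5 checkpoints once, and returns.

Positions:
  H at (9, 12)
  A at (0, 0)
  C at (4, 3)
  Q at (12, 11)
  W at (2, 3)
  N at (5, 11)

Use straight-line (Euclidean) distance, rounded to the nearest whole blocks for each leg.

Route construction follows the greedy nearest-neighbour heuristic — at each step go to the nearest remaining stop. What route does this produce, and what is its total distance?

From H: distances to unvisited — Q=3, N=4, C=10, W=11, A=15. Nearest is Q (3).
From Q: distances to unvisited — N=7, C=11, W=13, A=16. Nearest is N (7).
From N: distances to unvisited — C=8, W=9, A=12. Nearest is C (8).
From C: distances to unvisited — W=2, A=5. Nearest is W (2).
From W: distances to unvisited — A=4. Nearest is A (4).
Return A→H: 15.
Total = 3 + 7 + 8 + 2 + 4 + 15 = 39.

Total distance 39 blocks via the nearest-neighbour route H → Q → N → C → W → A → H.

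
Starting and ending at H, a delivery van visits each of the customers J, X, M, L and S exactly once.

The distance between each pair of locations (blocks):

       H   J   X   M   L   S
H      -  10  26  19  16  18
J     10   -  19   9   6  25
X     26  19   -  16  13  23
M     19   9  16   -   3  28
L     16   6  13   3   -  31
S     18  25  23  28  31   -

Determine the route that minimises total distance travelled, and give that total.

H-J-X-M-L-S-H: 10+19+16+3+31+18 = 97
H-J-X-M-S-L-H: 10+19+16+28+31+16 = 120
H-J-X-L-M-S-H: 10+19+13+3+28+18 = 91
H-J-X-L-S-M-H: 10+19+13+31+28+19 = 120
H-J-X-S-M-L-H: 10+19+23+28+3+16 = 99
H-J-X-S-L-M-H: 10+19+23+31+3+19 = 105
H-J-M-X-L-S-H: 10+9+16+13+31+18 = 97
H-J-M-X-S-L-H: 10+9+16+23+31+16 = 105
H-J-M-L-X-S-H: 10+9+3+13+23+18 = 76
H-J-M-L-S-X-H: 10+9+3+31+23+26 = 102
H-J-M-S-X-L-H: 10+9+28+23+13+16 = 99
H-J-M-S-L-X-H: 10+9+28+31+13+26 = 117
H-J-L-X-M-S-H: 10+6+13+16+28+18 = 91
H-J-L-X-S-M-H: 10+6+13+23+28+19 = 99
… (46 more)
The minimum is 76.
One optimal route: H → J → M → L → X → S → H (or its reverse).

76 blocks — the shortest possible round trip.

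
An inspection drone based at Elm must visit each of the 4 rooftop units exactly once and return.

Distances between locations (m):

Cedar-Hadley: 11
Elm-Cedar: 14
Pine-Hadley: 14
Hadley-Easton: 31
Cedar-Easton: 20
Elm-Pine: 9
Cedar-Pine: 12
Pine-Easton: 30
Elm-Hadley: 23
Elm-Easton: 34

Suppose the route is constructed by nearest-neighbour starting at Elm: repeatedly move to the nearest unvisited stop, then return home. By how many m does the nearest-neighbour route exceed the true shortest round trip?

9 m longer than the optimal tour.

Elm: Pine=9, Cedar=14, Hadley=23, Easton=34 ⇒ Pine
Pine: Cedar=12, Hadley=14, Easton=30 ⇒ Cedar
Cedar: Hadley=11, Easton=20 ⇒ Hadley
Hadley: Easton=31 ⇒ Easton
NN route Elm → Pine → Cedar → Hadley → Easton → Elm costs 97.
Optimal: Elm → Cedar → Easton → Hadley → Pine → Elm costs 88 (by enumerating all 12 distinct tours).
Excess = 97 − 88 = 9.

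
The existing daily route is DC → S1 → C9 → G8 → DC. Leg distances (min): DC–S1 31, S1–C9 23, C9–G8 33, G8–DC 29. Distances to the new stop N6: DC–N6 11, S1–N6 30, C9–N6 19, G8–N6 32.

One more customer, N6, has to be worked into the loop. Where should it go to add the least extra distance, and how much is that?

Minimum extra distance: 10 min, inserting N6 between DC and S1.

Insertion cost between consecutive stops i–j is d(i,N6) + d(N6,j) − d(i,j):
  between DC and S1: 11 + 30 − 31 = 10
  between S1 and C9: 30 + 19 − 23 = 26
  between C9 and G8: 19 + 32 − 33 = 18
  between G8 and DC: 32 + 11 − 29 = 14
Cheapest insertion is between DC and S1, adding 10.
New total = 116 + 10 = 126.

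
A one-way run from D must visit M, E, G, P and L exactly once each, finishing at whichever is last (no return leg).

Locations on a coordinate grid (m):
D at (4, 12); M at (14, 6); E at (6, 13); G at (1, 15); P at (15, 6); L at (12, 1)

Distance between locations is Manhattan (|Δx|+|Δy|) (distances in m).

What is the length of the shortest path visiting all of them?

Shortest open route: 37 m.

There are 5! = 120 possible orderings.
D → M → E → G → P → L: 16+15+7+23+8 = 69
D → M → E → G → L → P: 16+15+7+25+8 = 71
D → M → E → P → G → L: 16+15+16+23+25 = 95
D → M → E → P → L → G: 16+15+16+8+25 = 80
D → M → E → L → G → P: 16+15+18+25+23 = 97
D → M → E → L → P → G: 16+15+18+8+23 = 80
D → M → G → E → P → L: 16+22+7+16+8 = 69
D → M → G → E → L → P: 16+22+7+18+8 = 71
D → M → G → P → E → L: 16+22+23+16+18 = 95
D → M → G → P → L → E: 16+22+23+8+18 = 87
D → M → G → L → E → P: 16+22+25+18+16 = 97
D → M → G → L → P → E: 16+22+25+8+16 = 87
D → M → P → E → G → L: 16+1+16+7+25 = 65
D → M → P → E → L → G: 16+1+16+18+25 = 76
… (106 more)
D → G → E → M → P → L: 6+7+15+1+8 = 37  ← best
The minimum is 37.
One shortest path: D → G → E → M → P → L.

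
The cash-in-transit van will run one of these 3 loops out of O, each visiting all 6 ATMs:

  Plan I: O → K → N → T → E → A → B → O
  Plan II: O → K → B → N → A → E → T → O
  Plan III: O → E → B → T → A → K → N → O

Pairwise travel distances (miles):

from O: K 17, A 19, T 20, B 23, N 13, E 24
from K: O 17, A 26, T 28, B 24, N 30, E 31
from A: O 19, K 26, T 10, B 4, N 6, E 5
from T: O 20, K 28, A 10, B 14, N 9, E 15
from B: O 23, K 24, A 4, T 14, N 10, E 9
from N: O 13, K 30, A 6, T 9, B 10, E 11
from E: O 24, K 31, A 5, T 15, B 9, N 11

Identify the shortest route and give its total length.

97 miles — Plan II is the shortest.

Plan I: 17 + 30 + 9 + 15 + 5 + 4 + 23 = 103
Plan II: 17 + 24 + 10 + 6 + 5 + 15 + 20 = 97
Plan III: 24 + 9 + 14 + 10 + 26 + 30 + 13 = 126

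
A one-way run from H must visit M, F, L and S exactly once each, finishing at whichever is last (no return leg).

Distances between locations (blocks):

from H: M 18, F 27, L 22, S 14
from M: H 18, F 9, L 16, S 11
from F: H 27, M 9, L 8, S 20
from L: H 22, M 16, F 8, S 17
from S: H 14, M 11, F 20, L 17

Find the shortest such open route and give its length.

There are 4! = 24 possible orderings.
H→M→F→L→S: 18+9+8+17 = 52
H→M→F→S→L: 18+9+20+17 = 64
H→M→L→F→S: 18+16+8+20 = 62
H→M→L→S→F: 18+16+17+20 = 71
H→M→S→F→L: 18+11+20+8 = 57
H→M→S→L→F: 18+11+17+8 = 54
H→F→M→L→S: 27+9+16+17 = 69
H→F→M→S→L: 27+9+11+17 = 64
H→F→L→M→S: 27+8+16+11 = 62
H→F→L→S→M: 27+8+17+11 = 63
H→F→S→M→L: 27+20+11+16 = 74
H→F→S→L→M: 27+20+17+16 = 80
H→L→M→F→S: 22+16+9+20 = 67
H→L→M→S→F: 22+16+11+20 = 69
… (10 more)
H→S→M→F→L: 14+11+9+8 = 42  ← best
The minimum is 42.
One shortest path: H → S → M → F → L.

Minimum one-way distance = 42 blocks.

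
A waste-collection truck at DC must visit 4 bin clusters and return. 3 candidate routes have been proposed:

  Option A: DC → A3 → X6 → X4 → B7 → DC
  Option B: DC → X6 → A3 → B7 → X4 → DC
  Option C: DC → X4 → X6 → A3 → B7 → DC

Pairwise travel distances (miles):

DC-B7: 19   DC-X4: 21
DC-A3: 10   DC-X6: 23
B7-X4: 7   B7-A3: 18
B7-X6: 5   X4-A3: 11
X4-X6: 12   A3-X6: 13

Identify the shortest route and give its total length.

Shortest is Option A, total 61 miles.

Option A: 10 + 13 + 12 + 7 + 19 = 61
Option B: 23 + 13 + 18 + 7 + 21 = 82
Option C: 21 + 12 + 13 + 18 + 19 = 83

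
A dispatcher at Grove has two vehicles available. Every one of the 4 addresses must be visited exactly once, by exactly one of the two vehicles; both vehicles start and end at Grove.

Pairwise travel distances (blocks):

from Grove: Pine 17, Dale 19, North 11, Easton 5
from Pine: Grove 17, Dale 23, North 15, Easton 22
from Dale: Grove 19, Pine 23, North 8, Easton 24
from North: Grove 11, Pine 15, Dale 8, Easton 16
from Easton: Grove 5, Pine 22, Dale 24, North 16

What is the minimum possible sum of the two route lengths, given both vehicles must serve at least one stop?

Try each way of splitting the stops between the two vehicles (each non-empty) and, for each split, find the best tour for each vehicle:
  {Pine} + {Dale, North, Easton}: 34 + 48 = 82
  {Dale} + {Pine, North, Easton}: 38 + 53 = 91
  {Pine, Dale} + {North, Easton}: 59 + 32 = 91
  {North} + {Pine, Dale, Easton}: 22 + 69 = 91
  {Pine, North} + {Dale, Easton}: 43 + 48 = 91
  {Dale, North} + {Pine, Easton}: 38 + 44 = 82
  … (7 splits in total)
  {Pine, Dale, North} + {Easton}: 59 + 10 = 69  ← best
Best: vehicle 1 Grove → Pine → Dale → North → Grove = 59; vehicle 2 Grove → Easton → Grove = 10; combined 69.

69 blocks — the smallest possible combined total.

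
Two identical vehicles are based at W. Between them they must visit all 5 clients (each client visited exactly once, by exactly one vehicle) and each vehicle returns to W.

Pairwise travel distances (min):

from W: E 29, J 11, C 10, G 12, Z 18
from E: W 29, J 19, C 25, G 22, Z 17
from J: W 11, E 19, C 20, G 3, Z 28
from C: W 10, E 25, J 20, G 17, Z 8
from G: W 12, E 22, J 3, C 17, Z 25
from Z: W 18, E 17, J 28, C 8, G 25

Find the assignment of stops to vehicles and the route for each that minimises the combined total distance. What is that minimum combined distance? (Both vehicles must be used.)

There are 2^4 − 1 = 15 ways to divide the 5 stops into two non-empty groups. For each, the best each vehicle can do is its own shortest tour through its group:
  {E} + {J, C, G, Z}: 58 + 57 = 115
  {J} + {E, C, G, Z}: 22 + 69 = 91
  {E, J} + {C, G, Z}: 59 + 55 = 114
  {C} + {E, J, G, Z}: 20 + 69 = 89
  {E, C} + {J, G, Z}: 64 + 57 = 121
  {J, C} + {E, G, Z}: 41 + 69 = 110
  … (15 splits in total)
Best: vehicle 1 W → C → W = 20; vehicle 2 W → G → J → E → Z → W = 69; combined 89.

89 min — the smallest possible combined total.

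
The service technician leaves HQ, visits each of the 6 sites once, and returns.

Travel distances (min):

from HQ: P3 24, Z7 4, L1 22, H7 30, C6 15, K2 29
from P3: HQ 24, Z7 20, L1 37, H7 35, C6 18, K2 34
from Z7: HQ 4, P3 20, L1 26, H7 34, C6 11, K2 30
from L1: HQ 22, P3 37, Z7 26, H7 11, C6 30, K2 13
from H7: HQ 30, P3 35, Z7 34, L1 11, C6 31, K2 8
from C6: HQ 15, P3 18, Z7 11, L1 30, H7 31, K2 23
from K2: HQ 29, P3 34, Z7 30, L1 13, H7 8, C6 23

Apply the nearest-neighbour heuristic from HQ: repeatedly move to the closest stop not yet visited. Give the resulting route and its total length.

HQ → [Z7:4 / C6:15 / L1:22 / P3:24 / K2:29 / H7:30] → Z7 (4)
Z7 → [C6:11 / P3:20 / L1:26 / K2:30 / H7:34] → C6 (11)
C6 → [P3:18 / K2:23 / L1:30 / H7:31] → P3 (18)
P3 → [K2:34 / H7:35 / L1:37] → K2 (34)
K2 → [H7:8 / L1:13] → H7 (8)
H7 → [L1:11] → L1 (11)
Return L1→HQ: 22.
Total = 4 + 11 + 18 + 34 + 8 + 11 + 22 = 108.

Total distance 108 min via the nearest-neighbour route HQ → Z7 → C6 → P3 → K2 → H7 → L1 → HQ.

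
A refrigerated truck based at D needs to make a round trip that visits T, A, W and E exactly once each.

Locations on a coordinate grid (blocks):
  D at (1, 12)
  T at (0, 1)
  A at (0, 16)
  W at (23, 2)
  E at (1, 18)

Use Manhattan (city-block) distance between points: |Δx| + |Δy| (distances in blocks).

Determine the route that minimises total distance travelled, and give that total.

D-T-A-W-E-D: 12+15+37+38+6 = 108
D-T-A-E-W-D: 12+15+3+38+32 = 100
D-T-W-A-E-D: 12+24+37+3+6 = 82
D-T-W-E-A-D: 12+24+38+3+5 = 82
D-T-E-A-W-D: 12+18+3+37+32 = 102
D-T-E-W-A-D: 12+18+38+37+5 = 110
D-A-T-W-E-D: 5+15+24+38+6 = 88
D-A-T-E-W-D: 5+15+18+38+32 = 108
D-A-W-T-E-D: 5+37+24+18+6 = 90
D-A-E-T-W-D: 5+3+18+24+32 = 82
D-W-T-A-E-D: 32+24+15+3+6 = 80
D-W-A-T-E-D: 32+37+15+18+6 = 108
The minimum is 80.
One optimal route: D → W → T → A → E → D (or its reverse).

Minimum total distance: 80 blocks.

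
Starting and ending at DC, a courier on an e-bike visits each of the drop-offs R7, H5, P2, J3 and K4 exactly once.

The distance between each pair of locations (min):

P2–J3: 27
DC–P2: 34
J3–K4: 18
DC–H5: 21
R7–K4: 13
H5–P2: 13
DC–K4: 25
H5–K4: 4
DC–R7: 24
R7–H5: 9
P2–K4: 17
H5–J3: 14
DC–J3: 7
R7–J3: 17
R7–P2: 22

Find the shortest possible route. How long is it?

With 5 stops there are 5!/2 = 60 distinct round trips (a route and its reverse cost the same).
DC→R7→H5→P2→J3→K4→DC: 24+9+13+27+18+25 = 116
DC→R7→H5→P2→K4→J3→DC: 24+9+13+17+18+7 = 88
DC→R7→H5→J3→P2→K4→DC: 24+9+14+27+17+25 = 116
DC→R7→H5→J3→K4→P2→DC: 24+9+14+18+17+34 = 116
DC→R7→H5→K4→P2→J3→DC: 24+9+4+17+27+7 = 88
DC→R7→H5→K4→J3→P2→DC: 24+9+4+18+27+34 = 116
DC→R7→P2→H5→J3→K4→DC: 24+22+13+14+18+25 = 116
DC→R7→P2→H5→K4→J3→DC: 24+22+13+4+18+7 = 88
DC→R7→P2→J3→H5→K4→DC: 24+22+27+14+4+25 = 116
DC→R7→P2→J3→K4→H5→DC: 24+22+27+18+4+21 = 116
DC→R7→P2→K4→H5→J3→DC: 24+22+17+4+14+7 = 88
DC→R7→P2→K4→J3→H5→DC: 24+22+17+18+14+21 = 116
DC→R7→J3→H5→P2→K4→DC: 24+17+14+13+17+25 = 110
DC→R7→J3→H5→K4→P2→DC: 24+17+14+4+17+34 = 110
… (46 more)
The minimum is 88.
One optimal route: DC → R7 → H5 → P2 → K4 → J3 → DC (or its reverse).

Minimum total distance: 88 min.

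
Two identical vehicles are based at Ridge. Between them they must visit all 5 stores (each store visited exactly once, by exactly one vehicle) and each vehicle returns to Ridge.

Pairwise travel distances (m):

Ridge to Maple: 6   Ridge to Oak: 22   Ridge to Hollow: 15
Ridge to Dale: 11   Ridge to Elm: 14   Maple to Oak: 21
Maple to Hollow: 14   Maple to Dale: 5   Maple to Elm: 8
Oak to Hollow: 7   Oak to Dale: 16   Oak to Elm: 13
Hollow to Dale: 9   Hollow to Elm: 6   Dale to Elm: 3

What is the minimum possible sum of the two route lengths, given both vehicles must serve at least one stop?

Minimum combined distance: 61 m.

Try each way of splitting the stops between the two vehicles (each non-empty) and, for each split, find the best tour for each vehicle:
  {Maple} + {Oak, Hollow, Dale, Elm}: 12 + 49 = 61
  {Oak} + {Maple, Hollow, Dale, Elm}: 44 + 35 = 79
  {Maple, Oak} + {Hollow, Dale, Elm}: 49 + 35 = 84
  {Hollow} + {Maple, Oak, Dale, Elm}: 30 + 49 = 79
  {Maple, Hollow} + {Oak, Dale, Elm}: 35 + 49 = 84
  {Oak, Hollow} + {Maple, Dale, Elm}: 44 + 28 = 72
  … (15 splits in total)
Best: vehicle 1 Ridge → Maple → Ridge = 12; vehicle 2 Ridge → Oak → Hollow → Elm → Dale → Ridge = 49; combined 61.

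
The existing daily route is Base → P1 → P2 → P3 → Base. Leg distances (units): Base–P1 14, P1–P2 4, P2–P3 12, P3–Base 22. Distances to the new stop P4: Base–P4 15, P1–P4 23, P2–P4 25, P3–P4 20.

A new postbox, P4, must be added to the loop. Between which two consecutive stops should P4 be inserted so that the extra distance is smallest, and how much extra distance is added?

Insertion cost between consecutive stops i–j is d(i,P4) + d(P4,j) − d(i,j):
  between Base and P1: 15 + 23 − 14 = 24
  between P1 and P2: 23 + 25 − 4 = 44
  between P2 and P3: 25 + 20 − 12 = 33
  between P3 and Base: 20 + 15 − 22 = 13
Cheapest insertion is between P3 and Base, adding 13.
New total = 52 + 13 = 65.

+13 — insert P4 between P3 and Base.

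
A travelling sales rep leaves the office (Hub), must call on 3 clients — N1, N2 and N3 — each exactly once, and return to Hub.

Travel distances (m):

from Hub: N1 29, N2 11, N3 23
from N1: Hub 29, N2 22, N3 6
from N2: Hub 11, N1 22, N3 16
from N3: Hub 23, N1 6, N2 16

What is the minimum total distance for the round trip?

There are 3 distinct closed tours to check (reversals are equivalent).
Hub-N1-N2-N3-Hub: 29+22+16+23 = 90
Hub-N1-N3-N2-Hub: 29+6+16+11 = 62
Hub-N2-N1-N3-Hub: 11+22+6+23 = 62
The minimum is 62.
One optimal route: Hub → N1 → N3 → N2 → Hub (or its reverse).

Minimum total distance: 62 m.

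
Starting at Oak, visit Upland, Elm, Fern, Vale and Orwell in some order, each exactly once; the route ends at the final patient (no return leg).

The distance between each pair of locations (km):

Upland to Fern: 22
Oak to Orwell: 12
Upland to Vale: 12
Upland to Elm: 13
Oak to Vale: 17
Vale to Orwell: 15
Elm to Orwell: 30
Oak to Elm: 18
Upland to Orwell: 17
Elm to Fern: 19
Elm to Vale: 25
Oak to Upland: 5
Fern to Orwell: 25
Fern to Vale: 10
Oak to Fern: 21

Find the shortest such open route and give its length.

62 km — the minimum one-way total.

There are 5! = 120 possible orderings.
Oak - Upland - Elm - Fern - Vale - Orwell: 5+13+19+10+15 = 62
Oak - Upland - Elm - Fern - Orwell - Vale: 5+13+19+25+15 = 77
Oak - Upland - Elm - Vale - Fern - Orwell: 5+13+25+10+25 = 78
Oak - Upland - Elm - Vale - Orwell - Fern: 5+13+25+15+25 = 83
Oak - Upland - Elm - Orwell - Fern - Vale: 5+13+30+25+10 = 83
Oak - Upland - Elm - Orwell - Vale - Fern: 5+13+30+15+10 = 73
Oak - Upland - Fern - Elm - Vale - Orwell: 5+22+19+25+15 = 86
Oak - Upland - Fern - Elm - Orwell - Vale: 5+22+19+30+15 = 91
Oak - Upland - Fern - Vale - Elm - Orwell: 5+22+10+25+30 = 92
Oak - Upland - Fern - Vale - Orwell - Elm: 5+22+10+15+30 = 82
Oak - Upland - Fern - Orwell - Elm - Vale: 5+22+25+30+25 = 107
Oak - Upland - Fern - Orwell - Vale - Elm: 5+22+25+15+25 = 92
Oak - Upland - Vale - Elm - Fern - Orwell: 5+12+25+19+25 = 86
Oak - Upland - Vale - Elm - Orwell - Fern: 5+12+25+30+25 = 97
… (106 more)
The minimum is 62.
One shortest path: Oak → Upland → Elm → Fern → Vale → Orwell.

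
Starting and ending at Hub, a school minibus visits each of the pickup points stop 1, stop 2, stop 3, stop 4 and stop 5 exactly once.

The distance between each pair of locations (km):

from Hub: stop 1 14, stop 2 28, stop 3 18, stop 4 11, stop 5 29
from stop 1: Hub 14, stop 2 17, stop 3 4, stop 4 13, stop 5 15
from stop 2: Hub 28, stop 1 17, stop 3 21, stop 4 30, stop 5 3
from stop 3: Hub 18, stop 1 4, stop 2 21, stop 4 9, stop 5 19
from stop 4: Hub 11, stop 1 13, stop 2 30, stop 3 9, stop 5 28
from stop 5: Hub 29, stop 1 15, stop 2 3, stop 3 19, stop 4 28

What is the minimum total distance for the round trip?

Minimum total distance: 70 km.

With 5 stops there are 5!/2 = 60 distinct round trips (a route and its reverse cost the same).
Hub→stop 1→stop 2→stop 3→stop 4→stop 5→Hub: 14+17+21+9+28+29 = 118
Hub→stop 1→stop 2→stop 3→stop 5→stop 4→Hub: 14+17+21+19+28+11 = 110
Hub→stop 1→stop 2→stop 4→stop 3→stop 5→Hub: 14+17+30+9+19+29 = 118
Hub→stop 1→stop 2→stop 4→stop 5→stop 3→Hub: 14+17+30+28+19+18 = 126
Hub→stop 1→stop 2→stop 5→stop 3→stop 4→Hub: 14+17+3+19+9+11 = 73
Hub→stop 1→stop 2→stop 5→stop 4→stop 3→Hub: 14+17+3+28+9+18 = 89
Hub→stop 1→stop 3→stop 2→stop 4→stop 5→Hub: 14+4+21+30+28+29 = 126
Hub→stop 1→stop 3→stop 2→stop 5→stop 4→Hub: 14+4+21+3+28+11 = 81
Hub→stop 1→stop 3→stop 4→stop 2→stop 5→Hub: 14+4+9+30+3+29 = 89
Hub→stop 1→stop 3→stop 4→stop 5→stop 2→Hub: 14+4+9+28+3+28 = 86
Hub→stop 1→stop 3→stop 5→stop 2→stop 4→Hub: 14+4+19+3+30+11 = 81
Hub→stop 1→stop 3→stop 5→stop 4→stop 2→Hub: 14+4+19+28+30+28 = 123
Hub→stop 1→stop 4→stop 2→stop 3→stop 5→Hub: 14+13+30+21+19+29 = 126
Hub→stop 1→stop 4→stop 2→stop 5→stop 3→Hub: 14+13+30+3+19+18 = 97
… (46 more)
Hub→stop 2→stop 5→stop 1→stop 3→stop 4→Hub: 28+3+15+4+9+11 = 70  ← best
The minimum is 70.
One optimal route: Hub → stop 2 → stop 5 → stop 1 → stop 3 → stop 4 → Hub (or its reverse).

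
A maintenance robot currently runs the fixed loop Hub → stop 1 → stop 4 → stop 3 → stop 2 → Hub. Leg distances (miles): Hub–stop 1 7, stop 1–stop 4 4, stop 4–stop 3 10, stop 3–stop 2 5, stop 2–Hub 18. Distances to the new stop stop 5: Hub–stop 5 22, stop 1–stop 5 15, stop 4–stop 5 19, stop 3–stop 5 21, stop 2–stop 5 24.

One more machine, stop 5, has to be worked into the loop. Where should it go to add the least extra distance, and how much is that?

+28 miles — insert stop 5 between stop 2 and Hub.

Insertion cost between consecutive stops i–j is d(i,stop 5) + d(stop 5,j) − d(i,j):
  between Hub and stop 1: 22 + 15 − 7 = 30
  between stop 1 and stop 4: 15 + 19 − 4 = 30
  between stop 4 and stop 3: 19 + 21 − 10 = 30
  between stop 3 and stop 2: 21 + 24 − 5 = 40
  between stop 2 and Hub: 24 + 22 − 18 = 28
Cheapest insertion is between stop 2 and Hub, adding 28.
New total = 44 + 28 = 72.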